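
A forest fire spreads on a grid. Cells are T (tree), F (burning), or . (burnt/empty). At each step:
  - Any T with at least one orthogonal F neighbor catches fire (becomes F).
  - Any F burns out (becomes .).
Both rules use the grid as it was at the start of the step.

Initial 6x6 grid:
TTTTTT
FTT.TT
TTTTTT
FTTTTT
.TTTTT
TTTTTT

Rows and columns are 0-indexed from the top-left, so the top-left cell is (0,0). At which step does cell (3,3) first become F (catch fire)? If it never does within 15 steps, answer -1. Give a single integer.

Step 1: cell (3,3)='T' (+4 fires, +2 burnt)
Step 2: cell (3,3)='T' (+5 fires, +4 burnt)
Step 3: cell (3,3)='F' (+5 fires, +5 burnt)
  -> target ignites at step 3
Step 4: cell (3,3)='.' (+6 fires, +5 burnt)
Step 5: cell (3,3)='.' (+5 fires, +6 burnt)
Step 6: cell (3,3)='.' (+5 fires, +5 burnt)
Step 7: cell (3,3)='.' (+2 fires, +5 burnt)
Step 8: cell (3,3)='.' (+0 fires, +2 burnt)
  fire out at step 8

3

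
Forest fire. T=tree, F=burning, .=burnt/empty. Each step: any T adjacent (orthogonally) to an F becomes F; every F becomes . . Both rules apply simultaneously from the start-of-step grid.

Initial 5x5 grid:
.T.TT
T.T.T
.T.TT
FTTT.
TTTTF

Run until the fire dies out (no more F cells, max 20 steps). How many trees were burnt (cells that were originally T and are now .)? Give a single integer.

Answer: 13

Derivation:
Step 1: +3 fires, +2 burnt (F count now 3)
Step 2: +5 fires, +3 burnt (F count now 5)
Step 3: +1 fires, +5 burnt (F count now 1)
Step 4: +1 fires, +1 burnt (F count now 1)
Step 5: +1 fires, +1 burnt (F count now 1)
Step 6: +1 fires, +1 burnt (F count now 1)
Step 7: +1 fires, +1 burnt (F count now 1)
Step 8: +0 fires, +1 burnt (F count now 0)
Fire out after step 8
Initially T: 16, now '.': 22
Total burnt (originally-T cells now '.'): 13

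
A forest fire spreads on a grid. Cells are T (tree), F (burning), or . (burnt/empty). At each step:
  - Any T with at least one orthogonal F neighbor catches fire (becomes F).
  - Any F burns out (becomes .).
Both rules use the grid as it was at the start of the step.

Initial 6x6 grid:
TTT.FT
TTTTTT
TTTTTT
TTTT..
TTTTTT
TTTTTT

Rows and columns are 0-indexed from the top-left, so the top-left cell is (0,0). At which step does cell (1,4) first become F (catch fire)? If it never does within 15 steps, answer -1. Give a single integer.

Step 1: cell (1,4)='F' (+2 fires, +1 burnt)
  -> target ignites at step 1
Step 2: cell (1,4)='.' (+3 fires, +2 burnt)
Step 3: cell (1,4)='.' (+3 fires, +3 burnt)
Step 4: cell (1,4)='.' (+4 fires, +3 burnt)
Step 5: cell (1,4)='.' (+5 fires, +4 burnt)
Step 6: cell (1,4)='.' (+6 fires, +5 burnt)
Step 7: cell (1,4)='.' (+5 fires, +6 burnt)
Step 8: cell (1,4)='.' (+3 fires, +5 burnt)
Step 9: cell (1,4)='.' (+1 fires, +3 burnt)
Step 10: cell (1,4)='.' (+0 fires, +1 burnt)
  fire out at step 10

1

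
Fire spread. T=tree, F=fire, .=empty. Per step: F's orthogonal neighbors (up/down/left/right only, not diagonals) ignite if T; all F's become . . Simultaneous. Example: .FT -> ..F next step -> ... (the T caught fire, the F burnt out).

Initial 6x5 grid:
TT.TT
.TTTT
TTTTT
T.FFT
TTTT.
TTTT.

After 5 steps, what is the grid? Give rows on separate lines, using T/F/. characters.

Step 1: 5 trees catch fire, 2 burn out
  TT.TT
  .TTTT
  TTFFT
  T...F
  TTFF.
  TTTT.
Step 2: 7 trees catch fire, 5 burn out
  TT.TT
  .TFFT
  TF..F
  T....
  TF...
  TTFF.
Step 3: 6 trees catch fire, 7 burn out
  TT.FT
  .F..F
  F....
  T....
  F....
  TF...
Step 4: 4 trees catch fire, 6 burn out
  TF..F
  .....
  .....
  F....
  .....
  F....
Step 5: 1 trees catch fire, 4 burn out
  F....
  .....
  .....
  .....
  .....
  .....

F....
.....
.....
.....
.....
.....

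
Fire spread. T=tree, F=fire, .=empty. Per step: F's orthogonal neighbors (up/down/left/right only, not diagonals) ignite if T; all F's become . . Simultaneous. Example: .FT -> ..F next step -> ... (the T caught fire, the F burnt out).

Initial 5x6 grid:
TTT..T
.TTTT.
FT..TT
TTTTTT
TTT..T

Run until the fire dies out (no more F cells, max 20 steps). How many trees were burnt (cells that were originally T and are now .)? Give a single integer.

Step 1: +2 fires, +1 burnt (F count now 2)
Step 2: +3 fires, +2 burnt (F count now 3)
Step 3: +4 fires, +3 burnt (F count now 4)
Step 4: +5 fires, +4 burnt (F count now 5)
Step 5: +2 fires, +5 burnt (F count now 2)
Step 6: +2 fires, +2 burnt (F count now 2)
Step 7: +2 fires, +2 burnt (F count now 2)
Step 8: +0 fires, +2 burnt (F count now 0)
Fire out after step 8
Initially T: 21, now '.': 29
Total burnt (originally-T cells now '.'): 20

Answer: 20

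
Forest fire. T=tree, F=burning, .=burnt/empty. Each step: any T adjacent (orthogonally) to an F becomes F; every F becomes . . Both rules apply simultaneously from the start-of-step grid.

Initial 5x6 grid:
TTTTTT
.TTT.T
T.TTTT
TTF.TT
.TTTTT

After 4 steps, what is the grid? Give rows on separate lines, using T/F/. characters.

Step 1: 3 trees catch fire, 1 burn out
  TTTTTT
  .TTT.T
  T.FTTT
  TF..TT
  .TFTTT
Step 2: 5 trees catch fire, 3 burn out
  TTTTTT
  .TFT.T
  T..FTT
  F...TT
  .F.FTT
Step 3: 6 trees catch fire, 5 burn out
  TTFTTT
  .F.F.T
  F...FT
  ....TT
  ....FT
Step 4: 5 trees catch fire, 6 burn out
  TF.FTT
  .....T
  .....F
  ....FT
  .....F

TF.FTT
.....T
.....F
....FT
.....F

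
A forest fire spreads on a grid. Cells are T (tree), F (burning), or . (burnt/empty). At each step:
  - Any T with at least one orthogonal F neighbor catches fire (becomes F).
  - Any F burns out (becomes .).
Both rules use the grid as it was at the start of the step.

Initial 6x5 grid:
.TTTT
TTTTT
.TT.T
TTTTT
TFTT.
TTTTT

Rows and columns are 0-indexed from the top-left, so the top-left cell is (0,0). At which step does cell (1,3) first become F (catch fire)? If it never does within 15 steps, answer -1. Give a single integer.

Step 1: cell (1,3)='T' (+4 fires, +1 burnt)
Step 2: cell (1,3)='T' (+6 fires, +4 burnt)
Step 3: cell (1,3)='T' (+4 fires, +6 burnt)
Step 4: cell (1,3)='T' (+5 fires, +4 burnt)
Step 5: cell (1,3)='F' (+3 fires, +5 burnt)
  -> target ignites at step 5
Step 6: cell (1,3)='.' (+2 fires, +3 burnt)
Step 7: cell (1,3)='.' (+1 fires, +2 burnt)
Step 8: cell (1,3)='.' (+0 fires, +1 burnt)
  fire out at step 8

5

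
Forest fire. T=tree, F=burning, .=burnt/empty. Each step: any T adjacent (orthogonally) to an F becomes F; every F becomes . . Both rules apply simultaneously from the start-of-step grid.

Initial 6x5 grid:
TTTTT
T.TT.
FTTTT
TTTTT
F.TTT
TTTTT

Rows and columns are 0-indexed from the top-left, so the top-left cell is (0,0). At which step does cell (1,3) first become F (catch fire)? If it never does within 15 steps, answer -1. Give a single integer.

Step 1: cell (1,3)='T' (+4 fires, +2 burnt)
Step 2: cell (1,3)='T' (+4 fires, +4 burnt)
Step 3: cell (1,3)='T' (+5 fires, +4 burnt)
Step 4: cell (1,3)='F' (+6 fires, +5 burnt)
  -> target ignites at step 4
Step 5: cell (1,3)='.' (+4 fires, +6 burnt)
Step 6: cell (1,3)='.' (+2 fires, +4 burnt)
Step 7: cell (1,3)='.' (+0 fires, +2 burnt)
  fire out at step 7

4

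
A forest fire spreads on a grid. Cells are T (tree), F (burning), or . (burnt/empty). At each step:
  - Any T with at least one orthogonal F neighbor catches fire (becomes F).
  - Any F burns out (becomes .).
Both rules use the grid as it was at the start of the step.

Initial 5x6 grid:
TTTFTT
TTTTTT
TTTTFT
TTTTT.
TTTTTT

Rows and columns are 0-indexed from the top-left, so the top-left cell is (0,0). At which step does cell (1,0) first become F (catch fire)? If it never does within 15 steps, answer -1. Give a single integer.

Step 1: cell (1,0)='T' (+7 fires, +2 burnt)
Step 2: cell (1,0)='T' (+7 fires, +7 burnt)
Step 3: cell (1,0)='T' (+6 fires, +7 burnt)
Step 4: cell (1,0)='F' (+4 fires, +6 burnt)
  -> target ignites at step 4
Step 5: cell (1,0)='.' (+2 fires, +4 burnt)
Step 6: cell (1,0)='.' (+1 fires, +2 burnt)
Step 7: cell (1,0)='.' (+0 fires, +1 burnt)
  fire out at step 7

4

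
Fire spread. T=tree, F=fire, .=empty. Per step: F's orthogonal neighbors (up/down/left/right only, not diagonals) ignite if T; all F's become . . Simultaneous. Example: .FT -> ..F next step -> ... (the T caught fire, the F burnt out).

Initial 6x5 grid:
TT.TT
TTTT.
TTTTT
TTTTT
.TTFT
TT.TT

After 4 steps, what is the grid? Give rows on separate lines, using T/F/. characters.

Step 1: 4 trees catch fire, 1 burn out
  TT.TT
  TTTT.
  TTTTT
  TTTFT
  .TF.F
  TT.FT
Step 2: 5 trees catch fire, 4 burn out
  TT.TT
  TTTT.
  TTTFT
  TTF.F
  .F...
  TT..F
Step 3: 5 trees catch fire, 5 burn out
  TT.TT
  TTTF.
  TTF.F
  TF...
  .....
  TF...
Step 4: 5 trees catch fire, 5 burn out
  TT.FT
  TTF..
  TF...
  F....
  .....
  F....

TT.FT
TTF..
TF...
F....
.....
F....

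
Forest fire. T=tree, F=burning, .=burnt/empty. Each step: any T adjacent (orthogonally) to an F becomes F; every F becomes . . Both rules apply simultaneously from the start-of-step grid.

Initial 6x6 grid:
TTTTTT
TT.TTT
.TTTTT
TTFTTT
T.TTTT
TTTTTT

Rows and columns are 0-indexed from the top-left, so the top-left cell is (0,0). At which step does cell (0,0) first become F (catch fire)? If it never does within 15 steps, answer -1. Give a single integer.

Step 1: cell (0,0)='T' (+4 fires, +1 burnt)
Step 2: cell (0,0)='T' (+6 fires, +4 burnt)
Step 3: cell (0,0)='T' (+8 fires, +6 burnt)
Step 4: cell (0,0)='T' (+8 fires, +8 burnt)
Step 5: cell (0,0)='F' (+5 fires, +8 burnt)
  -> target ignites at step 5
Step 6: cell (0,0)='.' (+1 fires, +5 burnt)
Step 7: cell (0,0)='.' (+0 fires, +1 burnt)
  fire out at step 7

5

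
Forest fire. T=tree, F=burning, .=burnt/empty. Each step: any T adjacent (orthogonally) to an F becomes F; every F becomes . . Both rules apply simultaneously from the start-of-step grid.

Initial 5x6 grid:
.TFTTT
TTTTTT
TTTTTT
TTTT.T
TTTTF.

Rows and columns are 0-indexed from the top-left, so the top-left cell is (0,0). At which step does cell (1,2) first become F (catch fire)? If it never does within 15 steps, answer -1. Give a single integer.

Step 1: cell (1,2)='F' (+4 fires, +2 burnt)
  -> target ignites at step 1
Step 2: cell (1,2)='.' (+6 fires, +4 burnt)
Step 3: cell (1,2)='.' (+7 fires, +6 burnt)
Step 4: cell (1,2)='.' (+5 fires, +7 burnt)
Step 5: cell (1,2)='.' (+2 fires, +5 burnt)
Step 6: cell (1,2)='.' (+1 fires, +2 burnt)
Step 7: cell (1,2)='.' (+0 fires, +1 burnt)
  fire out at step 7

1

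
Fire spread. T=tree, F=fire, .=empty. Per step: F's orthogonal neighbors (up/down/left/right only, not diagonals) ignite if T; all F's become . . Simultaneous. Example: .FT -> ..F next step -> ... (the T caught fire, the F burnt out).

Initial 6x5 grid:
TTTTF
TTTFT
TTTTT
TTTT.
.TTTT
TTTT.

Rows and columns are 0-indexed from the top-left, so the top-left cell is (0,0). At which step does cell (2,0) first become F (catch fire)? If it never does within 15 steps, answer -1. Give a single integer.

Step 1: cell (2,0)='T' (+4 fires, +2 burnt)
Step 2: cell (2,0)='T' (+5 fires, +4 burnt)
Step 3: cell (2,0)='T' (+5 fires, +5 burnt)
Step 4: cell (2,0)='F' (+6 fires, +5 burnt)
  -> target ignites at step 4
Step 5: cell (2,0)='.' (+3 fires, +6 burnt)
Step 6: cell (2,0)='.' (+1 fires, +3 burnt)
Step 7: cell (2,0)='.' (+1 fires, +1 burnt)
Step 8: cell (2,0)='.' (+0 fires, +1 burnt)
  fire out at step 8

4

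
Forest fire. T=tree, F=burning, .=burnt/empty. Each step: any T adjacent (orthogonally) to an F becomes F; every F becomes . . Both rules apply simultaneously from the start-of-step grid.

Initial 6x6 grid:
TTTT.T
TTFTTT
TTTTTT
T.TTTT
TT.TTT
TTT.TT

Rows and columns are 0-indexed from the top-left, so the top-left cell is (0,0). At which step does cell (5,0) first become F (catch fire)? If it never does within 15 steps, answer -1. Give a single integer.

Step 1: cell (5,0)='T' (+4 fires, +1 burnt)
Step 2: cell (5,0)='T' (+7 fires, +4 burnt)
Step 3: cell (5,0)='T' (+5 fires, +7 burnt)
Step 4: cell (5,0)='T' (+5 fires, +5 burnt)
Step 5: cell (5,0)='T' (+3 fires, +5 burnt)
Step 6: cell (5,0)='F' (+4 fires, +3 burnt)
  -> target ignites at step 6
Step 7: cell (5,0)='.' (+2 fires, +4 burnt)
Step 8: cell (5,0)='.' (+1 fires, +2 burnt)
Step 9: cell (5,0)='.' (+0 fires, +1 burnt)
  fire out at step 9

6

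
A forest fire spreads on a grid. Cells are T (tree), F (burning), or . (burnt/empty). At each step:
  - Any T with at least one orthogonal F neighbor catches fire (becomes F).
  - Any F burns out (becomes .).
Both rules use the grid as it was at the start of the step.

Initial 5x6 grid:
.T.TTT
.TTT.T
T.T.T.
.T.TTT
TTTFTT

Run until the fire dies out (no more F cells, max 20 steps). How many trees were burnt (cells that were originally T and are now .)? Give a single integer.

Step 1: +3 fires, +1 burnt (F count now 3)
Step 2: +3 fires, +3 burnt (F count now 3)
Step 3: +4 fires, +3 burnt (F count now 4)
Step 4: +0 fires, +4 burnt (F count now 0)
Fire out after step 4
Initially T: 20, now '.': 20
Total burnt (originally-T cells now '.'): 10

Answer: 10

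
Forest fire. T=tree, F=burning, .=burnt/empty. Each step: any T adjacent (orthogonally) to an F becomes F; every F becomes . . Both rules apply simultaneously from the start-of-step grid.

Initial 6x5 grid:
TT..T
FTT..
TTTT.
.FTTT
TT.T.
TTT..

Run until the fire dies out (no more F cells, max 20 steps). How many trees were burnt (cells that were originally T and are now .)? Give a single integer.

Answer: 17

Derivation:
Step 1: +6 fires, +2 burnt (F count now 6)
Step 2: +6 fires, +6 burnt (F count now 6)
Step 3: +5 fires, +6 burnt (F count now 5)
Step 4: +0 fires, +5 burnt (F count now 0)
Fire out after step 4
Initially T: 18, now '.': 29
Total burnt (originally-T cells now '.'): 17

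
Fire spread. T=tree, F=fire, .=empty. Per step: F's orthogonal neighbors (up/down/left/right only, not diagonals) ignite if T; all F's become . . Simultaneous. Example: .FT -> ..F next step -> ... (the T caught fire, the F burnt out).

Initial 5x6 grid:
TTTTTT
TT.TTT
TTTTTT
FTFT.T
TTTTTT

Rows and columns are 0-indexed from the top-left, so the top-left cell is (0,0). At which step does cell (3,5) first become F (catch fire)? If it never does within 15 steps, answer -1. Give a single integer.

Step 1: cell (3,5)='T' (+6 fires, +2 burnt)
Step 2: cell (3,5)='T' (+5 fires, +6 burnt)
Step 3: cell (3,5)='T' (+5 fires, +5 burnt)
Step 4: cell (3,5)='T' (+5 fires, +5 burnt)
Step 5: cell (3,5)='F' (+4 fires, +5 burnt)
  -> target ignites at step 5
Step 6: cell (3,5)='.' (+1 fires, +4 burnt)
Step 7: cell (3,5)='.' (+0 fires, +1 burnt)
  fire out at step 7

5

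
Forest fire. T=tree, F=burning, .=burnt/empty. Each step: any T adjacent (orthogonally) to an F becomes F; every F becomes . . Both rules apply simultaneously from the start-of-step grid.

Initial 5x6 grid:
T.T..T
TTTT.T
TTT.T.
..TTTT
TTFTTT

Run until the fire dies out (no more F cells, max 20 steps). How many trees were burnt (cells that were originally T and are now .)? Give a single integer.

Answer: 19

Derivation:
Step 1: +3 fires, +1 burnt (F count now 3)
Step 2: +4 fires, +3 burnt (F count now 4)
Step 3: +4 fires, +4 burnt (F count now 4)
Step 4: +6 fires, +4 burnt (F count now 6)
Step 5: +1 fires, +6 burnt (F count now 1)
Step 6: +1 fires, +1 burnt (F count now 1)
Step 7: +0 fires, +1 burnt (F count now 0)
Fire out after step 7
Initially T: 21, now '.': 28
Total burnt (originally-T cells now '.'): 19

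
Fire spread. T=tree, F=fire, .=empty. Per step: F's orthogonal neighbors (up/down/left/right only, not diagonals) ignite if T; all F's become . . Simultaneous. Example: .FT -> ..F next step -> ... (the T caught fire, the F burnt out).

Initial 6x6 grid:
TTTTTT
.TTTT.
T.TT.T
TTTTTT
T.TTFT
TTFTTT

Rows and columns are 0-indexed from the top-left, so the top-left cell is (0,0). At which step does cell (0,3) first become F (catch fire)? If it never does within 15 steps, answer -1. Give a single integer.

Step 1: cell (0,3)='T' (+7 fires, +2 burnt)
Step 2: cell (0,3)='T' (+5 fires, +7 burnt)
Step 3: cell (0,3)='T' (+5 fires, +5 burnt)
Step 4: cell (0,3)='T' (+3 fires, +5 burnt)
Step 5: cell (0,3)='F' (+5 fires, +3 burnt)
  -> target ignites at step 5
Step 6: cell (0,3)='.' (+2 fires, +5 burnt)
Step 7: cell (0,3)='.' (+2 fires, +2 burnt)
Step 8: cell (0,3)='.' (+0 fires, +2 burnt)
  fire out at step 8

5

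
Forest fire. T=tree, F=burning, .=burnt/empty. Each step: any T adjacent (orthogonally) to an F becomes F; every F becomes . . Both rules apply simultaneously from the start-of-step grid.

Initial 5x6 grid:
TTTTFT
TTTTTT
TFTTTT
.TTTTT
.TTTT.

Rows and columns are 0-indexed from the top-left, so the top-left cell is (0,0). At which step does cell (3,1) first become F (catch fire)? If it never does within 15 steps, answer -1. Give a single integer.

Step 1: cell (3,1)='F' (+7 fires, +2 burnt)
  -> target ignites at step 1
Step 2: cell (3,1)='.' (+10 fires, +7 burnt)
Step 3: cell (3,1)='.' (+5 fires, +10 burnt)
Step 4: cell (3,1)='.' (+3 fires, +5 burnt)
Step 5: cell (3,1)='.' (+0 fires, +3 burnt)
  fire out at step 5

1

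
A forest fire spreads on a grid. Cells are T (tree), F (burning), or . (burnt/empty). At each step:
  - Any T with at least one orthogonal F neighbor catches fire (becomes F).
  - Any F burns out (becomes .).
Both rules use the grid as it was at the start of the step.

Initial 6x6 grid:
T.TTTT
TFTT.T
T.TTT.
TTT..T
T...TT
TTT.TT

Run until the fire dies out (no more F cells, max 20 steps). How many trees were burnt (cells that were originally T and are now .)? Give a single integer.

Answer: 20

Derivation:
Step 1: +2 fires, +1 burnt (F count now 2)
Step 2: +5 fires, +2 burnt (F count now 5)
Step 3: +4 fires, +5 burnt (F count now 4)
Step 4: +4 fires, +4 burnt (F count now 4)
Step 5: +2 fires, +4 burnt (F count now 2)
Step 6: +2 fires, +2 burnt (F count now 2)
Step 7: +1 fires, +2 burnt (F count now 1)
Step 8: +0 fires, +1 burnt (F count now 0)
Fire out after step 8
Initially T: 25, now '.': 31
Total burnt (originally-T cells now '.'): 20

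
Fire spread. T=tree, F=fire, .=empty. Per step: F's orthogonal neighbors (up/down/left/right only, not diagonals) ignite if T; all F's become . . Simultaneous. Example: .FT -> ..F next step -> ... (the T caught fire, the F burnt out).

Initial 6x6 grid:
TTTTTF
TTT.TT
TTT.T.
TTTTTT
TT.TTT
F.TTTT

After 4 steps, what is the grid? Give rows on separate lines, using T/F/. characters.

Step 1: 3 trees catch fire, 2 burn out
  TTTTF.
  TTT.TF
  TTT.T.
  TTTTTT
  FT.TTT
  ..TTTT
Step 2: 4 trees catch fire, 3 burn out
  TTTF..
  TTT.F.
  TTT.T.
  FTTTTT
  .F.TTT
  ..TTTT
Step 3: 4 trees catch fire, 4 burn out
  TTF...
  TTT...
  FTT.F.
  .FTTTT
  ...TTT
  ..TTTT
Step 4: 6 trees catch fire, 4 burn out
  TF....
  FTF...
  .FT...
  ..FTFT
  ...TTT
  ..TTTT

TF....
FTF...
.FT...
..FTFT
...TTT
..TTTT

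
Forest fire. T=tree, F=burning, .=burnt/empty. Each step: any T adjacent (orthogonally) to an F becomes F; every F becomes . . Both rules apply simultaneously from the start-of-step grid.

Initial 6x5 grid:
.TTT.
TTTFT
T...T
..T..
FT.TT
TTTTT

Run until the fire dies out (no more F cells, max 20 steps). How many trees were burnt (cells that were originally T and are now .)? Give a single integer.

Step 1: +5 fires, +2 burnt (F count now 5)
Step 2: +4 fires, +5 burnt (F count now 4)
Step 3: +3 fires, +4 burnt (F count now 3)
Step 4: +2 fires, +3 burnt (F count now 2)
Step 5: +2 fires, +2 burnt (F count now 2)
Step 6: +1 fires, +2 burnt (F count now 1)
Step 7: +0 fires, +1 burnt (F count now 0)
Fire out after step 7
Initially T: 18, now '.': 29
Total burnt (originally-T cells now '.'): 17

Answer: 17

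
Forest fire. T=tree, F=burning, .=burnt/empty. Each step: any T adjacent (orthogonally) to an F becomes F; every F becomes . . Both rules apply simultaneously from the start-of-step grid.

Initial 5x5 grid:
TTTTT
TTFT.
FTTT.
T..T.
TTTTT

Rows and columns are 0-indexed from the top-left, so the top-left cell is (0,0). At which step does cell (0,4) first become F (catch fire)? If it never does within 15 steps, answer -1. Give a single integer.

Step 1: cell (0,4)='T' (+7 fires, +2 burnt)
Step 2: cell (0,4)='T' (+5 fires, +7 burnt)
Step 3: cell (0,4)='F' (+3 fires, +5 burnt)
  -> target ignites at step 3
Step 4: cell (0,4)='.' (+2 fires, +3 burnt)
Step 5: cell (0,4)='.' (+1 fires, +2 burnt)
Step 6: cell (0,4)='.' (+0 fires, +1 burnt)
  fire out at step 6

3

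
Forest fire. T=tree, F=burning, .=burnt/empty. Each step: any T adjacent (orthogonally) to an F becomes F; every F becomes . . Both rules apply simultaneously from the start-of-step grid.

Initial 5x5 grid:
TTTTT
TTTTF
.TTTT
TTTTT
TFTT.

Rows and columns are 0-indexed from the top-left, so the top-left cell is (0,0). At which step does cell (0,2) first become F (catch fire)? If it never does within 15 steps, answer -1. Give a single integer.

Step 1: cell (0,2)='T' (+6 fires, +2 burnt)
Step 2: cell (0,2)='T' (+8 fires, +6 burnt)
Step 3: cell (0,2)='F' (+4 fires, +8 burnt)
  -> target ignites at step 3
Step 4: cell (0,2)='.' (+2 fires, +4 burnt)
Step 5: cell (0,2)='.' (+1 fires, +2 burnt)
Step 6: cell (0,2)='.' (+0 fires, +1 burnt)
  fire out at step 6

3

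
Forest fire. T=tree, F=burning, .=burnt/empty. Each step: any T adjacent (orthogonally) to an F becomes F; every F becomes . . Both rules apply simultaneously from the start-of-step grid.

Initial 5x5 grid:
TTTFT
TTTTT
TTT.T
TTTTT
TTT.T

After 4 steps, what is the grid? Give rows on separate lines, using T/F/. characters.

Step 1: 3 trees catch fire, 1 burn out
  TTF.F
  TTTFT
  TTT.T
  TTTTT
  TTT.T
Step 2: 3 trees catch fire, 3 burn out
  TF...
  TTF.F
  TTT.T
  TTTTT
  TTT.T
Step 3: 4 trees catch fire, 3 burn out
  F....
  TF...
  TTF.F
  TTTTT
  TTT.T
Step 4: 4 trees catch fire, 4 burn out
  .....
  F....
  TF...
  TTFTF
  TTT.T

.....
F....
TF...
TTFTF
TTT.T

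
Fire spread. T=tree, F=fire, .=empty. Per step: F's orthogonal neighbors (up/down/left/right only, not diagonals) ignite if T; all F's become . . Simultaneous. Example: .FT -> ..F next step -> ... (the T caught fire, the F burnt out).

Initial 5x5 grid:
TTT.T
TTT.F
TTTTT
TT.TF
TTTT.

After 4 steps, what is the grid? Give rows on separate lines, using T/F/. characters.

Step 1: 3 trees catch fire, 2 burn out
  TTT.F
  TTT..
  TTTTF
  TT.F.
  TTTT.
Step 2: 2 trees catch fire, 3 burn out
  TTT..
  TTT..
  TTTF.
  TT...
  TTTF.
Step 3: 2 trees catch fire, 2 burn out
  TTT..
  TTT..
  TTF..
  TT...
  TTF..
Step 4: 3 trees catch fire, 2 burn out
  TTT..
  TTF..
  TF...
  TT...
  TF...

TTT..
TTF..
TF...
TT...
TF...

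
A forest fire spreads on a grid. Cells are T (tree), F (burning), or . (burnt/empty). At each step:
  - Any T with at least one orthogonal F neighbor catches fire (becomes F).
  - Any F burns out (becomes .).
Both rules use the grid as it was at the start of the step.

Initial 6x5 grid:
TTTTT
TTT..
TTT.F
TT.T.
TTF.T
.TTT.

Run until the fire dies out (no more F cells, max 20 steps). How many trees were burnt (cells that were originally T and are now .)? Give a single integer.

Answer: 18

Derivation:
Step 1: +2 fires, +2 burnt (F count now 2)
Step 2: +4 fires, +2 burnt (F count now 4)
Step 3: +2 fires, +4 burnt (F count now 2)
Step 4: +3 fires, +2 burnt (F count now 3)
Step 5: +3 fires, +3 burnt (F count now 3)
Step 6: +2 fires, +3 burnt (F count now 2)
Step 7: +1 fires, +2 burnt (F count now 1)
Step 8: +1 fires, +1 burnt (F count now 1)
Step 9: +0 fires, +1 burnt (F count now 0)
Fire out after step 9
Initially T: 20, now '.': 28
Total burnt (originally-T cells now '.'): 18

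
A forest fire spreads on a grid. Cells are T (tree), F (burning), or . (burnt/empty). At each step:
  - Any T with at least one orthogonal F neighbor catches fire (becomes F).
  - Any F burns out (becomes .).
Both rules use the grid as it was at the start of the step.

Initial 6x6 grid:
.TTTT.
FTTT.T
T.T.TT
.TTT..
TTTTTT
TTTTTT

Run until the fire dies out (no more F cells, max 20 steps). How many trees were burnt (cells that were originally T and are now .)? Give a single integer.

Step 1: +2 fires, +1 burnt (F count now 2)
Step 2: +2 fires, +2 burnt (F count now 2)
Step 3: +3 fires, +2 burnt (F count now 3)
Step 4: +2 fires, +3 burnt (F count now 2)
Step 5: +4 fires, +2 burnt (F count now 4)
Step 6: +3 fires, +4 burnt (F count now 3)
Step 7: +4 fires, +3 burnt (F count now 4)
Step 8: +3 fires, +4 burnt (F count now 3)
Step 9: +1 fires, +3 burnt (F count now 1)
Step 10: +0 fires, +1 burnt (F count now 0)
Fire out after step 10
Initially T: 27, now '.': 33
Total burnt (originally-T cells now '.'): 24

Answer: 24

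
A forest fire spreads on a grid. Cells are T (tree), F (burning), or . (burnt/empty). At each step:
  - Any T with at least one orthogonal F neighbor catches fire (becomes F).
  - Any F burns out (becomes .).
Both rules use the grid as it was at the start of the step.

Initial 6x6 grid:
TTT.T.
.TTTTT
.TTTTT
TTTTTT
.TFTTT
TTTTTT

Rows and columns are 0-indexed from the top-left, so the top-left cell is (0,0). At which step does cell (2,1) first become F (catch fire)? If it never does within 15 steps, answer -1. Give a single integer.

Step 1: cell (2,1)='T' (+4 fires, +1 burnt)
Step 2: cell (2,1)='T' (+6 fires, +4 burnt)
Step 3: cell (2,1)='F' (+8 fires, +6 burnt)
  -> target ignites at step 3
Step 4: cell (2,1)='.' (+6 fires, +8 burnt)
Step 5: cell (2,1)='.' (+3 fires, +6 burnt)
Step 6: cell (2,1)='.' (+3 fires, +3 burnt)
Step 7: cell (2,1)='.' (+0 fires, +3 burnt)
  fire out at step 7

3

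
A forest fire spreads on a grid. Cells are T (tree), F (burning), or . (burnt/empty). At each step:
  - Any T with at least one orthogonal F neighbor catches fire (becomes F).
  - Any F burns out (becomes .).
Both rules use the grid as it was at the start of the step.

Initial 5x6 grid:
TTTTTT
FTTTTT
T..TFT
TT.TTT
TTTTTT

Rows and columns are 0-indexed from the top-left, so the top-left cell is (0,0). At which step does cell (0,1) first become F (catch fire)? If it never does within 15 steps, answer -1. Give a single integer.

Step 1: cell (0,1)='T' (+7 fires, +2 burnt)
Step 2: cell (0,1)='F' (+9 fires, +7 burnt)
  -> target ignites at step 2
Step 3: cell (0,1)='.' (+7 fires, +9 burnt)
Step 4: cell (0,1)='.' (+2 fires, +7 burnt)
Step 5: cell (0,1)='.' (+0 fires, +2 burnt)
  fire out at step 5

2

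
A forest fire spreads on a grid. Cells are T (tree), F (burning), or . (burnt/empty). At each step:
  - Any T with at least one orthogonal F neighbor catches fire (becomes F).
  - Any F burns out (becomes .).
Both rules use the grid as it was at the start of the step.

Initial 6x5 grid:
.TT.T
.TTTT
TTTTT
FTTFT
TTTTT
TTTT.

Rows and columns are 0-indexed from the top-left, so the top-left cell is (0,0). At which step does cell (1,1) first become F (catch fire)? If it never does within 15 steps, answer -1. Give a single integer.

Step 1: cell (1,1)='T' (+7 fires, +2 burnt)
Step 2: cell (1,1)='T' (+9 fires, +7 burnt)
Step 3: cell (1,1)='F' (+5 fires, +9 burnt)
  -> target ignites at step 3
Step 4: cell (1,1)='.' (+3 fires, +5 burnt)
Step 5: cell (1,1)='.' (+0 fires, +3 burnt)
  fire out at step 5

3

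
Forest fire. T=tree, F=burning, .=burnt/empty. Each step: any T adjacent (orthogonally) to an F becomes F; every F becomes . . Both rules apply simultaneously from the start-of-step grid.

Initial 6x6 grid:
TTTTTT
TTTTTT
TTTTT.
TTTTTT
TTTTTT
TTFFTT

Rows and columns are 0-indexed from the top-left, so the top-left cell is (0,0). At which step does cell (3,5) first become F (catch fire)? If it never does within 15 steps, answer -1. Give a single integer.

Step 1: cell (3,5)='T' (+4 fires, +2 burnt)
Step 2: cell (3,5)='T' (+6 fires, +4 burnt)
Step 3: cell (3,5)='T' (+6 fires, +6 burnt)
Step 4: cell (3,5)='F' (+6 fires, +6 burnt)
  -> target ignites at step 4
Step 5: cell (3,5)='.' (+5 fires, +6 burnt)
Step 6: cell (3,5)='.' (+4 fires, +5 burnt)
Step 7: cell (3,5)='.' (+2 fires, +4 burnt)
Step 8: cell (3,5)='.' (+0 fires, +2 burnt)
  fire out at step 8

4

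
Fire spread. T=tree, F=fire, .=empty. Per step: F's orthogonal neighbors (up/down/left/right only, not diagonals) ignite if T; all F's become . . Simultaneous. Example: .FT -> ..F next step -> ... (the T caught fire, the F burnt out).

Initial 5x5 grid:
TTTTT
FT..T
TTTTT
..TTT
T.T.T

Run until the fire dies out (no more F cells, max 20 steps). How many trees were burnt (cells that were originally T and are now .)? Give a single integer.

Answer: 17

Derivation:
Step 1: +3 fires, +1 burnt (F count now 3)
Step 2: +2 fires, +3 burnt (F count now 2)
Step 3: +2 fires, +2 burnt (F count now 2)
Step 4: +3 fires, +2 burnt (F count now 3)
Step 5: +4 fires, +3 burnt (F count now 4)
Step 6: +2 fires, +4 burnt (F count now 2)
Step 7: +1 fires, +2 burnt (F count now 1)
Step 8: +0 fires, +1 burnt (F count now 0)
Fire out after step 8
Initially T: 18, now '.': 24
Total burnt (originally-T cells now '.'): 17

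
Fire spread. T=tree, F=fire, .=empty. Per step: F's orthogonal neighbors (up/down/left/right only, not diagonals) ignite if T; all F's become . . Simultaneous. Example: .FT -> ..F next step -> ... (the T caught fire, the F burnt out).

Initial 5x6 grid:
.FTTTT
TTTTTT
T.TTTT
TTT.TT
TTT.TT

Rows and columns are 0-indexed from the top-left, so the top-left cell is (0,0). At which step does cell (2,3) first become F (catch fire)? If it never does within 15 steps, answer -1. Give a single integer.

Step 1: cell (2,3)='T' (+2 fires, +1 burnt)
Step 2: cell (2,3)='T' (+3 fires, +2 burnt)
Step 3: cell (2,3)='T' (+4 fires, +3 burnt)
Step 4: cell (2,3)='F' (+5 fires, +4 burnt)
  -> target ignites at step 4
Step 5: cell (2,3)='.' (+5 fires, +5 burnt)
Step 6: cell (2,3)='.' (+3 fires, +5 burnt)
Step 7: cell (2,3)='.' (+2 fires, +3 burnt)
Step 8: cell (2,3)='.' (+1 fires, +2 burnt)
Step 9: cell (2,3)='.' (+0 fires, +1 burnt)
  fire out at step 9

4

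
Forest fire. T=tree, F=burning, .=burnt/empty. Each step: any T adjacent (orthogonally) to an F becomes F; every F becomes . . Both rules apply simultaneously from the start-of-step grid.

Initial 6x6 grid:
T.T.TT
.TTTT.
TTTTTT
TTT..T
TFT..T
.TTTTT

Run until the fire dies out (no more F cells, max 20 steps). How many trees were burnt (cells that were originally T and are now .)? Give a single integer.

Step 1: +4 fires, +1 burnt (F count now 4)
Step 2: +4 fires, +4 burnt (F count now 4)
Step 3: +4 fires, +4 burnt (F count now 4)
Step 4: +3 fires, +4 burnt (F count now 3)
Step 5: +4 fires, +3 burnt (F count now 4)
Step 6: +3 fires, +4 burnt (F count now 3)
Step 7: +2 fires, +3 burnt (F count now 2)
Step 8: +1 fires, +2 burnt (F count now 1)
Step 9: +0 fires, +1 burnt (F count now 0)
Fire out after step 9
Initially T: 26, now '.': 35
Total burnt (originally-T cells now '.'): 25

Answer: 25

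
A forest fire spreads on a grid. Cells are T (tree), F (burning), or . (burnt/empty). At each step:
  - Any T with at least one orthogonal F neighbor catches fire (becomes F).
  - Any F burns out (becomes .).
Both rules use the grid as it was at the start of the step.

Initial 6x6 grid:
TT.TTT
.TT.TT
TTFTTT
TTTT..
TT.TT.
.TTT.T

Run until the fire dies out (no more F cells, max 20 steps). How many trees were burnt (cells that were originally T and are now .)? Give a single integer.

Step 1: +4 fires, +1 burnt (F count now 4)
Step 2: +5 fires, +4 burnt (F count now 5)
Step 3: +6 fires, +5 burnt (F count now 6)
Step 4: +7 fires, +6 burnt (F count now 7)
Step 5: +3 fires, +7 burnt (F count now 3)
Step 6: +0 fires, +3 burnt (F count now 0)
Fire out after step 6
Initially T: 26, now '.': 35
Total burnt (originally-T cells now '.'): 25

Answer: 25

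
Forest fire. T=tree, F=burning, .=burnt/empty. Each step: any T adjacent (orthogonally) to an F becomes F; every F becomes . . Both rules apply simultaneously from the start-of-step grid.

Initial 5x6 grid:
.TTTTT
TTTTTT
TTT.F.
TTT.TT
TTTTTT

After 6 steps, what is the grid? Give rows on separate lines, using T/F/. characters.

Step 1: 2 trees catch fire, 1 burn out
  .TTTTT
  TTTTFT
  TTT...
  TTT.FT
  TTTTTT
Step 2: 5 trees catch fire, 2 burn out
  .TTTFT
  TTTF.F
  TTT...
  TTT..F
  TTTTFT
Step 3: 5 trees catch fire, 5 burn out
  .TTF.F
  TTF...
  TTT...
  TTT...
  TTTF.F
Step 4: 4 trees catch fire, 5 burn out
  .TF...
  TF....
  TTF...
  TTT...
  TTF...
Step 5: 5 trees catch fire, 4 burn out
  .F....
  F.....
  TF....
  TTF...
  TF....
Step 6: 3 trees catch fire, 5 burn out
  ......
  ......
  F.....
  TF....
  F.....

......
......
F.....
TF....
F.....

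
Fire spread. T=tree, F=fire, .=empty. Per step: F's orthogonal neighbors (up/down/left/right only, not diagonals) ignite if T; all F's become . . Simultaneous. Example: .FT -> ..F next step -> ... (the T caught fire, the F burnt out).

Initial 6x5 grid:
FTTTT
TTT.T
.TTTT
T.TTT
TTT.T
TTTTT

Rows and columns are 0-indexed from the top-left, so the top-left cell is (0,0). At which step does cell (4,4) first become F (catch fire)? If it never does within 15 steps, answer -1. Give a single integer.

Step 1: cell (4,4)='T' (+2 fires, +1 burnt)
Step 2: cell (4,4)='T' (+2 fires, +2 burnt)
Step 3: cell (4,4)='T' (+3 fires, +2 burnt)
Step 4: cell (4,4)='T' (+2 fires, +3 burnt)
Step 5: cell (4,4)='T' (+3 fires, +2 burnt)
Step 6: cell (4,4)='T' (+3 fires, +3 burnt)
Step 7: cell (4,4)='T' (+3 fires, +3 burnt)
Step 8: cell (4,4)='F' (+4 fires, +3 burnt)
  -> target ignites at step 8
Step 9: cell (4,4)='.' (+3 fires, +4 burnt)
Step 10: cell (4,4)='.' (+0 fires, +3 burnt)
  fire out at step 10

8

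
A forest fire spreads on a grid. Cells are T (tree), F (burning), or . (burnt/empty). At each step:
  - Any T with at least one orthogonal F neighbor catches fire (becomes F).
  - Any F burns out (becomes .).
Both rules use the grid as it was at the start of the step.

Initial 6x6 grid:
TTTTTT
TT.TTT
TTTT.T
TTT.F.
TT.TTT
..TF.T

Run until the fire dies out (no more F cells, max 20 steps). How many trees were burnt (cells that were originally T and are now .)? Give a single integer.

Step 1: +3 fires, +2 burnt (F count now 3)
Step 2: +1 fires, +3 burnt (F count now 1)
Step 3: +1 fires, +1 burnt (F count now 1)
Step 4: +0 fires, +1 burnt (F count now 0)
Fire out after step 4
Initially T: 26, now '.': 15
Total burnt (originally-T cells now '.'): 5

Answer: 5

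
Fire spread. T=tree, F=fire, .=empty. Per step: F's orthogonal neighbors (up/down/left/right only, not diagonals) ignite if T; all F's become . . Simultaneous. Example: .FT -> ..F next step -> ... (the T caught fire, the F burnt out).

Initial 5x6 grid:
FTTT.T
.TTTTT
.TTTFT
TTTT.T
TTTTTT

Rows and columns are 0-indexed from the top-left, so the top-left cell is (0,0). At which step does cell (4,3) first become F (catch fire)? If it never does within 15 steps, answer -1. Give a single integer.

Step 1: cell (4,3)='T' (+4 fires, +2 burnt)
Step 2: cell (4,3)='T' (+7 fires, +4 burnt)
Step 3: cell (4,3)='F' (+7 fires, +7 burnt)
  -> target ignites at step 3
Step 4: cell (4,3)='.' (+3 fires, +7 burnt)
Step 5: cell (4,3)='.' (+2 fires, +3 burnt)
Step 6: cell (4,3)='.' (+1 fires, +2 burnt)
Step 7: cell (4,3)='.' (+0 fires, +1 burnt)
  fire out at step 7

3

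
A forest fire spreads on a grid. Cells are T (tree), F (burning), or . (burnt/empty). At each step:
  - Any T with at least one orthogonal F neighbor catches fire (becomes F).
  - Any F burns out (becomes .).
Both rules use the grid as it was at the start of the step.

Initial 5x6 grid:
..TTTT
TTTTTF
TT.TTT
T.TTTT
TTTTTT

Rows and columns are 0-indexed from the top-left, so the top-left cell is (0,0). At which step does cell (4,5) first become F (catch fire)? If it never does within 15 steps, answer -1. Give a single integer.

Step 1: cell (4,5)='T' (+3 fires, +1 burnt)
Step 2: cell (4,5)='T' (+4 fires, +3 burnt)
Step 3: cell (4,5)='F' (+5 fires, +4 burnt)
  -> target ignites at step 3
Step 4: cell (4,5)='.' (+4 fires, +5 burnt)
Step 5: cell (4,5)='.' (+4 fires, +4 burnt)
Step 6: cell (4,5)='.' (+2 fires, +4 burnt)
Step 7: cell (4,5)='.' (+2 fires, +2 burnt)
Step 8: cell (4,5)='.' (+1 fires, +2 burnt)
Step 9: cell (4,5)='.' (+0 fires, +1 burnt)
  fire out at step 9

3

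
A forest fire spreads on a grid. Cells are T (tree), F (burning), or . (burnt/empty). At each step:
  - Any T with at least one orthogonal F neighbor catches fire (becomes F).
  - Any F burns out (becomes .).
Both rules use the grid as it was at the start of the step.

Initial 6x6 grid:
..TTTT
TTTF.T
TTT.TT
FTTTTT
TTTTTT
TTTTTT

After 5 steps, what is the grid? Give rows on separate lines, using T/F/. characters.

Step 1: 5 trees catch fire, 2 burn out
  ..TFTT
  TTF..T
  FTT.TT
  .FTTTT
  FTTTTT
  TTTTTT
Step 2: 9 trees catch fire, 5 burn out
  ..F.FT
  FF...T
  .FF.TT
  ..FTTT
  .FTTTT
  FTTTTT
Step 3: 4 trees catch fire, 9 burn out
  .....F
  .....T
  ....TT
  ...FTT
  ..FTTT
  .FTTTT
Step 4: 4 trees catch fire, 4 burn out
  ......
  .....F
  ....TT
  ....FT
  ...FTT
  ..FTTT
Step 5: 5 trees catch fire, 4 burn out
  ......
  ......
  ....FF
  .....F
  ....FT
  ...FTT

......
......
....FF
.....F
....FT
...FTT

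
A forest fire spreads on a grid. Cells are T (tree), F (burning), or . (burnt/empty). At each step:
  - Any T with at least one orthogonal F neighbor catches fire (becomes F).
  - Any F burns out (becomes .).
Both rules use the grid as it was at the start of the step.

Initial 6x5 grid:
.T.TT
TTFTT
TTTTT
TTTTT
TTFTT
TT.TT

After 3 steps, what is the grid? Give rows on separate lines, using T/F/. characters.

Step 1: 6 trees catch fire, 2 burn out
  .T.TT
  TF.FT
  TTFTT
  TTFTT
  TF.FT
  TT.TT
Step 2: 12 trees catch fire, 6 burn out
  .F.FT
  F...F
  TF.FT
  TF.FT
  F...F
  TF.FT
Step 3: 7 trees catch fire, 12 burn out
  ....F
  .....
  F...F
  F...F
  .....
  F...F

....F
.....
F...F
F...F
.....
F...F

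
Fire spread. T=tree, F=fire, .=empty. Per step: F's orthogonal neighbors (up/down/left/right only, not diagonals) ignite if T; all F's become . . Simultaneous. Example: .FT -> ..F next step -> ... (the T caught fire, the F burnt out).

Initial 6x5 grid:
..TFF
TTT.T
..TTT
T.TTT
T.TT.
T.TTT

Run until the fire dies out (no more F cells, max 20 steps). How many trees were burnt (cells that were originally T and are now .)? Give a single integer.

Step 1: +2 fires, +2 burnt (F count now 2)
Step 2: +2 fires, +2 burnt (F count now 2)
Step 3: +4 fires, +2 burnt (F count now 4)
Step 4: +3 fires, +4 burnt (F count now 3)
Step 5: +2 fires, +3 burnt (F count now 2)
Step 6: +2 fires, +2 burnt (F count now 2)
Step 7: +1 fires, +2 burnt (F count now 1)
Step 8: +0 fires, +1 burnt (F count now 0)
Fire out after step 8
Initially T: 19, now '.': 27
Total burnt (originally-T cells now '.'): 16

Answer: 16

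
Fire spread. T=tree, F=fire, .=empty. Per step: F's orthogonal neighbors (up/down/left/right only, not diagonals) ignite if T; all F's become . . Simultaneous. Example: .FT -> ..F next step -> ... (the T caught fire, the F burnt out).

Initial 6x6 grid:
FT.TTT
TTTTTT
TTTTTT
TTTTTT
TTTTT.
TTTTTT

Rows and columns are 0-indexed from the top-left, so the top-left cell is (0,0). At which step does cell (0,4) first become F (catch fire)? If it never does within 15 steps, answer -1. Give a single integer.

Step 1: cell (0,4)='T' (+2 fires, +1 burnt)
Step 2: cell (0,4)='T' (+2 fires, +2 burnt)
Step 3: cell (0,4)='T' (+3 fires, +2 burnt)
Step 4: cell (0,4)='T' (+4 fires, +3 burnt)
Step 5: cell (0,4)='T' (+6 fires, +4 burnt)
Step 6: cell (0,4)='F' (+6 fires, +6 burnt)
  -> target ignites at step 6
Step 7: cell (0,4)='.' (+5 fires, +6 burnt)
Step 8: cell (0,4)='.' (+3 fires, +5 burnt)
Step 9: cell (0,4)='.' (+1 fires, +3 burnt)
Step 10: cell (0,4)='.' (+1 fires, +1 burnt)
Step 11: cell (0,4)='.' (+0 fires, +1 burnt)
  fire out at step 11

6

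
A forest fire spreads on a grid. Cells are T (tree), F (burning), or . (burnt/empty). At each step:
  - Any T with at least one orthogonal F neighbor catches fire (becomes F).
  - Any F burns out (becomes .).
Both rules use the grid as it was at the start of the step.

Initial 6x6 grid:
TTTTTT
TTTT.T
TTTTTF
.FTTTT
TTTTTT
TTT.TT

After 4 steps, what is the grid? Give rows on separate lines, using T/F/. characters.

Step 1: 6 trees catch fire, 2 burn out
  TTTTTT
  TTTT.F
  TFTTF.
  ..FTTF
  TFTTTT
  TTT.TT
Step 2: 11 trees catch fire, 6 burn out
  TTTTTF
  TFTT..
  F.FF..
  ...FF.
  F.FTTF
  TFT.TT
Step 3: 10 trees catch fire, 11 burn out
  TFTTF.
  F.FF..
  ......
  ......
  ...FF.
  F.F.TF
Step 4: 4 trees catch fire, 10 burn out
  F.FF..
  ......
  ......
  ......
  ......
  ....F.

F.FF..
......
......
......
......
....F.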